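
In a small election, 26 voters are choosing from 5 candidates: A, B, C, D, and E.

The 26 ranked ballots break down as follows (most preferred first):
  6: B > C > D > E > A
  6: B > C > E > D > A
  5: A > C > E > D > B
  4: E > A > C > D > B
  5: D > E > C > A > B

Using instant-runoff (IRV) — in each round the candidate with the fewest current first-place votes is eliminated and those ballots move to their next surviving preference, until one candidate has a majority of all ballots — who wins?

Round 1: A 5, B 12, C 0, D 5, E 4. C eliminated.
Round 2: A 5, B 12, D 5, E 4. E eliminated.
Round 3: A 9, B 12, D 5. D eliminated.
Round 4: A 14, B 12. A has a majority (≥14).

A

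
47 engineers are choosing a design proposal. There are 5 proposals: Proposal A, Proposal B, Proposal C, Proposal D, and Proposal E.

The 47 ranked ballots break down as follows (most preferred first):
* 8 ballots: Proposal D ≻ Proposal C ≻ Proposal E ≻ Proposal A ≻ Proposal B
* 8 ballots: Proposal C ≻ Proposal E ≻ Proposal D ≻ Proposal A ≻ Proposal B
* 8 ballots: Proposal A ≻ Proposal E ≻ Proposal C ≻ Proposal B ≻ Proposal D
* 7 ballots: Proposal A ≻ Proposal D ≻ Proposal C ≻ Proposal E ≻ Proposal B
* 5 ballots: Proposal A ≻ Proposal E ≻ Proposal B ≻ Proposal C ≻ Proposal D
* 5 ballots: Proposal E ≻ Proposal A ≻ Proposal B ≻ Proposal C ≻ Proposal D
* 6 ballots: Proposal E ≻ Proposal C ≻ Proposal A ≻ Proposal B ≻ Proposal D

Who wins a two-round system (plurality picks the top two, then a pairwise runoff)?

Proposal E

Round 1 first-place votes: Proposal A 20, Proposal B 0, Proposal C 8, Proposal D 8, Proposal E 11. Proposal A and Proposal E advance.
Runoff: Proposal A is ranked above Proposal E on 20 ballots, Proposal E above Proposal A on 27.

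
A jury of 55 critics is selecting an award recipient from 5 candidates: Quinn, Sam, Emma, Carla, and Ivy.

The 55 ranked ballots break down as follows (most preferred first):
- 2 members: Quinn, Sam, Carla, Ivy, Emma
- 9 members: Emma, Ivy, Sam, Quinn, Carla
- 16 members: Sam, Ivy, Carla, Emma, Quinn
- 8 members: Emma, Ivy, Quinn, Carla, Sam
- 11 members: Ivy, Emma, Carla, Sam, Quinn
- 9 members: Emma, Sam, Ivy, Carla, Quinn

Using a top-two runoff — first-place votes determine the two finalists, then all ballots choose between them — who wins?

Emma

Round 1 first-place votes: Quinn 2, Sam 16, Emma 26, Carla 0, Ivy 11. Emma and Sam advance.
Runoff: Emma is ranked above Sam on 37 ballots, Sam above Emma on 18.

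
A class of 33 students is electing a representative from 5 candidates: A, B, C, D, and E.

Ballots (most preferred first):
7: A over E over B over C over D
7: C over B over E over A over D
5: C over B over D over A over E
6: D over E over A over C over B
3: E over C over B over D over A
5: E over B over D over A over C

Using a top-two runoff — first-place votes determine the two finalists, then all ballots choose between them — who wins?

Round 1 first-place votes: A 7, B 0, C 12, D 6, E 8. C and E advance.
Runoff: C is ranked above E on 12 ballots, E above C on 21.

E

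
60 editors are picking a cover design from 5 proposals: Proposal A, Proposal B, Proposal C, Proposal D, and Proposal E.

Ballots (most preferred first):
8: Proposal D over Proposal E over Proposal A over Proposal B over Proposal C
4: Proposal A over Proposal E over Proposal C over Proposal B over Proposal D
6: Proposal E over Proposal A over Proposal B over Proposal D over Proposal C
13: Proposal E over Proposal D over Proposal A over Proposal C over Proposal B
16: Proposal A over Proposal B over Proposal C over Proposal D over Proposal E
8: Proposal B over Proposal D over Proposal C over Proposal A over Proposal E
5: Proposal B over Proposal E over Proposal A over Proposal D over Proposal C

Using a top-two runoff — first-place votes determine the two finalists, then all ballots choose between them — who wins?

Proposal E

Round 1 first-place votes: Proposal A 20, Proposal B 13, Proposal C 0, Proposal D 8, Proposal E 19. Proposal A and Proposal E advance.
Runoff: Proposal A is ranked above Proposal E on 28 ballots, Proposal E above Proposal A on 32.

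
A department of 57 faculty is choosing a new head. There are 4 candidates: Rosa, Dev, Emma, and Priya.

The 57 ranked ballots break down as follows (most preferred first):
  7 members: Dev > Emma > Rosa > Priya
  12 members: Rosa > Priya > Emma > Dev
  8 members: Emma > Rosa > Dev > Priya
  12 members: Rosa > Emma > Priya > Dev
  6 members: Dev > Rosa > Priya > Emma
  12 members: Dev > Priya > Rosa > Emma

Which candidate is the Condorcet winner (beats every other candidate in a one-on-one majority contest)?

Rosa

Rosa vs Dev: 32–25
Rosa vs Emma: 42–15
Rosa vs Priya: 45–12
Rosa beats every other candidate.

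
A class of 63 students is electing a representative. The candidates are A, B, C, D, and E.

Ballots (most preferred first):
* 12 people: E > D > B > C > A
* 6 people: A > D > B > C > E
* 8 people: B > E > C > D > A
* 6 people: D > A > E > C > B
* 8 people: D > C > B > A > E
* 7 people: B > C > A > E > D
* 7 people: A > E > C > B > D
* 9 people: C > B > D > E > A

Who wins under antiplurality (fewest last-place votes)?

Last-place votes: A 29, B 6, C 0, D 14, E 14.

C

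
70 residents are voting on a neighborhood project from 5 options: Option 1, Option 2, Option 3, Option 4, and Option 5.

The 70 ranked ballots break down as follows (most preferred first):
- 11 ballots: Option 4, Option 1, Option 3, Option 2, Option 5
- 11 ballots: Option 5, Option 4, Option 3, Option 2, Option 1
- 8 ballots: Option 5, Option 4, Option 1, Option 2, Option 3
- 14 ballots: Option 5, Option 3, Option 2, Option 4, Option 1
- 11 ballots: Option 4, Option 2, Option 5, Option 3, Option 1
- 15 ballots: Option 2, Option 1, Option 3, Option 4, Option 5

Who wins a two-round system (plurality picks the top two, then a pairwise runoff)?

Round 1 first-place votes: Option 1 0, Option 2 15, Option 3 0, Option 4 22, Option 5 33. Option 5 and Option 4 advance.
Runoff: Option 5 is ranked above Option 4 on 33 ballots, Option 4 above Option 5 on 37.

Option 4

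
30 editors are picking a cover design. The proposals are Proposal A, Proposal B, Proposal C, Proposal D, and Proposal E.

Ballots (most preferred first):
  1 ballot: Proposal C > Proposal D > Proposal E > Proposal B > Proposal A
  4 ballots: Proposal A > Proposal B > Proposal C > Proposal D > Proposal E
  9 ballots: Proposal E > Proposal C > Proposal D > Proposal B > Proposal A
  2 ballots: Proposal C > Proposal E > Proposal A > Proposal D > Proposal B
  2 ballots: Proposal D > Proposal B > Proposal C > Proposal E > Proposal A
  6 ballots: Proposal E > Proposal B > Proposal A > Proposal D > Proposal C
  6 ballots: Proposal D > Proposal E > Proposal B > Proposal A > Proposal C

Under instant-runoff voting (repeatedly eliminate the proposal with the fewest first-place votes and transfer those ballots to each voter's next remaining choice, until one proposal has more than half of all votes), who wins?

Round 1: Proposal A 4, Proposal B 0, Proposal C 3, Proposal D 8, Proposal E 15. Proposal B eliminated.
Round 2: Proposal A 4, Proposal C 3, Proposal D 8, Proposal E 15. Proposal C eliminated.
Round 3: Proposal A 4, Proposal D 9, Proposal E 17. Proposal E has a majority (≥16).

Proposal E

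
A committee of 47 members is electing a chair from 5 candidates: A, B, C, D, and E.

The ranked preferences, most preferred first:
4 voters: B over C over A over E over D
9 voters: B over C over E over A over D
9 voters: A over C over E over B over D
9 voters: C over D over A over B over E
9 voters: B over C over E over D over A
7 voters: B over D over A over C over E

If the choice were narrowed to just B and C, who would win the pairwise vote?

B is ranked above C on 29 ballots; C above B on 18.

B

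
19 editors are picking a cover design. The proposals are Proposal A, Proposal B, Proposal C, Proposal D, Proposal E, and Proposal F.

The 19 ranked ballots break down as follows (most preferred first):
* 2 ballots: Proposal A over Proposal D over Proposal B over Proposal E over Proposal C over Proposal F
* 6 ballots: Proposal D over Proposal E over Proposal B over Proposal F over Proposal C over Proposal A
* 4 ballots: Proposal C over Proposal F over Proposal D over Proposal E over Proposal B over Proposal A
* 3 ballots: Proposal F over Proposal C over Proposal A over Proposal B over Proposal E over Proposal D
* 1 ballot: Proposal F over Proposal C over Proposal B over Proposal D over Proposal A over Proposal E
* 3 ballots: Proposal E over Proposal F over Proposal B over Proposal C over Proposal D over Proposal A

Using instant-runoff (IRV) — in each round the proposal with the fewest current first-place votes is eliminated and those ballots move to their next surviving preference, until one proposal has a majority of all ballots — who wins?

Round 1: Proposal A 2, Proposal B 0, Proposal C 4, Proposal D 6, Proposal E 3, Proposal F 4. Proposal B eliminated.
Round 2: Proposal A 2, Proposal C 4, Proposal D 6, Proposal E 3, Proposal F 4. Proposal A eliminated.
Round 3: Proposal C 4, Proposal D 8, Proposal E 3, Proposal F 4. Proposal E eliminated.
Round 4: Proposal C 4, Proposal D 8, Proposal F 7. Proposal C eliminated.
Round 5: Proposal D 8, Proposal F 11. Proposal F has a majority (≥10).

Proposal F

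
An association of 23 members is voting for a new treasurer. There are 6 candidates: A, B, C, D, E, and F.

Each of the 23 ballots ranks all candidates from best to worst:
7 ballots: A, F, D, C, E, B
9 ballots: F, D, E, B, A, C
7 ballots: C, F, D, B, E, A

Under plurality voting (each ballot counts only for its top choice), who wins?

F

First-place votes: A 7, B 0, C 7, D 0, E 0, F 9.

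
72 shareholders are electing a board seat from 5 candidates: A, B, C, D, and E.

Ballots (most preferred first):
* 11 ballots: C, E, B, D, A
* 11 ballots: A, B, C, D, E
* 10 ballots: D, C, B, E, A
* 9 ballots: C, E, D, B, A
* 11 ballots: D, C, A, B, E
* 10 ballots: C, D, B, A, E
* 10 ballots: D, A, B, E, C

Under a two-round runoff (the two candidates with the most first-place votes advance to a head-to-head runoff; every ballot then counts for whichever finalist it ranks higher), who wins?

Round 1 first-place votes: A 11, B 0, C 30, D 31, E 0. D and C advance.
Runoff: D is ranked above C on 31 ballots, C above D on 41.

C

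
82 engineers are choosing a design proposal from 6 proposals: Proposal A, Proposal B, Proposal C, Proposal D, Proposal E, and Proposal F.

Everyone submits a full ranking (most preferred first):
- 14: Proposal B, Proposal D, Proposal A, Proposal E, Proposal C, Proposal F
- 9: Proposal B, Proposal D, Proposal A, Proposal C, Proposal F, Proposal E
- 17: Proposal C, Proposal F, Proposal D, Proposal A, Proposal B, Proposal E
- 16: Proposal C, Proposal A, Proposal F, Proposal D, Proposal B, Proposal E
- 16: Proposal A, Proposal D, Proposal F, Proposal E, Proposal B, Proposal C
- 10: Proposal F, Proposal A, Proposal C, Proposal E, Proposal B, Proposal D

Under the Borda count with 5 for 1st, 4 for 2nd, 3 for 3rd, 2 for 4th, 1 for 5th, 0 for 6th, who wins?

Proposal A: 14×3 + 9×3 + 17×2 + 16×4 + 16×5 + 10×4 = 287
Proposal B: 14×5 + 9×5 + 17×1 + 16×1 + 16×1 + 10×1 = 174
Proposal C: 14×1 + 9×2 + 17×5 + 16×5 + 16×0 + 10×3 = 227
Proposal D: 14×4 + 9×4 + 17×3 + 16×2 + 16×4 + 10×0 = 239
Proposal E: 14×2 + 9×0 + 17×0 + 16×0 + 16×2 + 10×2 = 80
Proposal F: 14×0 + 9×1 + 17×4 + 16×3 + 16×3 + 10×5 = 223

Proposal A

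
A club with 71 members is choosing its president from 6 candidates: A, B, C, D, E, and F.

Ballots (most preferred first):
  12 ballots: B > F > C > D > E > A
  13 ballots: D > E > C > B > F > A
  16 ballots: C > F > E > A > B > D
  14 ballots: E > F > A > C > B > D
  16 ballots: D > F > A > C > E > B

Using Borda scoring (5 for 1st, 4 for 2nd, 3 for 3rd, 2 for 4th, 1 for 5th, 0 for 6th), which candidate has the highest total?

F

A: 12×0 + 13×0 + 16×2 + 14×3 + 16×3 = 122
B: 12×5 + 13×2 + 16×1 + 14×1 + 16×0 = 116
C: 12×3 + 13×3 + 16×5 + 14×2 + 16×2 = 215
D: 12×2 + 13×5 + 16×0 + 14×0 + 16×5 = 169
E: 12×1 + 13×4 + 16×3 + 14×5 + 16×1 = 198
F: 12×4 + 13×1 + 16×4 + 14×4 + 16×4 = 245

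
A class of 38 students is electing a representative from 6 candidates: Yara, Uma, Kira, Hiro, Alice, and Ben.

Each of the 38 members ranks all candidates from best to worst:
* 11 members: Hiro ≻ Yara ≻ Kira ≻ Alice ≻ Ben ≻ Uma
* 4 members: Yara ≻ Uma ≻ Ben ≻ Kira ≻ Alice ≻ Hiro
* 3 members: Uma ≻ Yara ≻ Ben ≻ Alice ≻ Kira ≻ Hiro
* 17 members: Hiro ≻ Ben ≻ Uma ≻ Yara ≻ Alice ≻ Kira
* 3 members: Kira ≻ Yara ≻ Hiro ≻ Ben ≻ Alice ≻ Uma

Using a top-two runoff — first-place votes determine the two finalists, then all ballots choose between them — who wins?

Round 1 first-place votes: Yara 4, Uma 3, Kira 3, Hiro 28, Alice 0, Ben 0. Hiro and Yara advance.
Runoff: Hiro is ranked above Yara on 28 ballots, Yara above Hiro on 10.

Hiro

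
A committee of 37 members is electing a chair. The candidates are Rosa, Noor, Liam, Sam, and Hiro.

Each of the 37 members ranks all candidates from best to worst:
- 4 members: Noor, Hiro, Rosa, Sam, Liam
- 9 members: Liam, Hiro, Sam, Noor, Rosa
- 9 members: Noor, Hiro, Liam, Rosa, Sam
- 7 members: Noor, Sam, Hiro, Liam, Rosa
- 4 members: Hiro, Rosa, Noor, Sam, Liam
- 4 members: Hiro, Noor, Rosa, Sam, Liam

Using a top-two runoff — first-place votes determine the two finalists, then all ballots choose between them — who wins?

Round 1 first-place votes: Rosa 0, Noor 20, Liam 9, Sam 0, Hiro 8. Noor and Liam advance.
Runoff: Noor is ranked above Liam on 28 ballots, Liam above Noor on 9.

Noor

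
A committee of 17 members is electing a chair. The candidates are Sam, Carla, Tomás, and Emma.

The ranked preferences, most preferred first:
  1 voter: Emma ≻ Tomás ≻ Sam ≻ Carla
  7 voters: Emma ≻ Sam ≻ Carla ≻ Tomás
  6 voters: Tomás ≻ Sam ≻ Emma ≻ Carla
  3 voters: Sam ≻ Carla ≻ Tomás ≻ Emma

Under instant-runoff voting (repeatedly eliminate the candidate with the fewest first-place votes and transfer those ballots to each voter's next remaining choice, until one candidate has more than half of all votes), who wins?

Tomás

Round 1: Sam 3, Carla 0, Tomás 6, Emma 8. Carla eliminated.
Round 2: Sam 3, Tomás 6, Emma 8. Sam eliminated.
Round 3: Tomás 9, Emma 8. Tomás has a majority (≥9).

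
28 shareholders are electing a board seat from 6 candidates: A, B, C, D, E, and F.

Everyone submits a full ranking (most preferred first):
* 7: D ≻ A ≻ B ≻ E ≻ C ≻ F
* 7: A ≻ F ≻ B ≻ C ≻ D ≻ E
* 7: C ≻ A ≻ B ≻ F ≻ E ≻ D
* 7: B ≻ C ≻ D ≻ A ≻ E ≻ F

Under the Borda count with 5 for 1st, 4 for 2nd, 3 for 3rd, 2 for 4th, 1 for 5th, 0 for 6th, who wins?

A

A: 7×4 + 7×5 + 7×4 + 7×2 = 105
B: 7×3 + 7×3 + 7×3 + 7×5 = 98
C: 7×1 + 7×2 + 7×5 + 7×4 = 84
D: 7×5 + 7×1 + 7×0 + 7×3 = 63
E: 7×2 + 7×0 + 7×1 + 7×1 = 28
F: 7×0 + 7×4 + 7×2 + 7×0 = 42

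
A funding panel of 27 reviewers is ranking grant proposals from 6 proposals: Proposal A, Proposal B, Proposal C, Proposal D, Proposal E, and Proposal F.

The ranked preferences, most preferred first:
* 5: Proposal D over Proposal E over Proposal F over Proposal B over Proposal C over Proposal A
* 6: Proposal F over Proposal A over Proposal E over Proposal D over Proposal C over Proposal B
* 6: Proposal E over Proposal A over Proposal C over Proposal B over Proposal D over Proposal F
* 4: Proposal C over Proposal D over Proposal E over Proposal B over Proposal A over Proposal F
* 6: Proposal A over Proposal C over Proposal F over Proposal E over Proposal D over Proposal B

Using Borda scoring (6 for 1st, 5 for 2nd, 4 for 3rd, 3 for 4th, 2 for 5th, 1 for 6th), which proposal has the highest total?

Proposal E

Proposal A: 5×1 + 6×5 + 6×5 + 4×2 + 6×6 = 109
Proposal B: 5×3 + 6×1 + 6×3 + 4×3 + 6×1 = 57
Proposal C: 5×2 + 6×2 + 6×4 + 4×6 + 6×5 = 100
Proposal D: 5×6 + 6×3 + 6×2 + 4×5 + 6×2 = 92
Proposal E: 5×5 + 6×4 + 6×6 + 4×4 + 6×3 = 119
Proposal F: 5×4 + 6×6 + 6×1 + 4×1 + 6×4 = 90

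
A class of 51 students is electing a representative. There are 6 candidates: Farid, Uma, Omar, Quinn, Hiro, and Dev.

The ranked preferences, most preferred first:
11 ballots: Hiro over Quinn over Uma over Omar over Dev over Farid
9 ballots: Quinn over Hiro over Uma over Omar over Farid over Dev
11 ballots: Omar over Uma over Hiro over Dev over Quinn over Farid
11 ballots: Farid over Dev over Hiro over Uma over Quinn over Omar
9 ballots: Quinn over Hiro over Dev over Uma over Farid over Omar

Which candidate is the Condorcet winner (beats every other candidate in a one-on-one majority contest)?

Hiro vs Farid: 40–11
Hiro vs Uma: 40–11
Hiro vs Omar: 40–11
Hiro vs Quinn: 33–18
Hiro vs Dev: 40–11
Hiro beats every other candidate.

Hiro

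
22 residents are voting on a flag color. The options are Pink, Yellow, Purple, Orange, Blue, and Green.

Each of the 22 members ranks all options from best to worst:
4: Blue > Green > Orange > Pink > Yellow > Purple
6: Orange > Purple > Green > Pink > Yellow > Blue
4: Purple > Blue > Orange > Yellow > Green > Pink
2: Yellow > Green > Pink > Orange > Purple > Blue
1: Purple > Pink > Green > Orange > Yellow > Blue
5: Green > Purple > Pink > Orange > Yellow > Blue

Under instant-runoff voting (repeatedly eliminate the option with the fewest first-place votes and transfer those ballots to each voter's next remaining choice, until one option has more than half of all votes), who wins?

Round 1: Pink 0, Yellow 2, Purple 5, Orange 6, Blue 4, Green 5. Pink eliminated.
Round 2: Yellow 2, Purple 5, Orange 6, Blue 4, Green 5. Yellow eliminated.
Round 3: Purple 5, Orange 6, Blue 4, Green 7. Blue eliminated.
Round 4: Purple 5, Orange 6, Green 11. Purple eliminated.
Round 5: Orange 10, Green 12. Green has a majority (≥12).

Green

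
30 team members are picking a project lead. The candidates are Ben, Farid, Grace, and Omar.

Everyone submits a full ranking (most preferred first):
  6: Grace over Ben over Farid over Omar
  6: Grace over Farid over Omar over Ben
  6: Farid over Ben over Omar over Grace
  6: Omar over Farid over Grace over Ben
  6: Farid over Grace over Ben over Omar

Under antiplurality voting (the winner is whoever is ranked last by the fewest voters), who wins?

Farid

Last-place votes: Ben 12, Farid 0, Grace 6, Omar 12.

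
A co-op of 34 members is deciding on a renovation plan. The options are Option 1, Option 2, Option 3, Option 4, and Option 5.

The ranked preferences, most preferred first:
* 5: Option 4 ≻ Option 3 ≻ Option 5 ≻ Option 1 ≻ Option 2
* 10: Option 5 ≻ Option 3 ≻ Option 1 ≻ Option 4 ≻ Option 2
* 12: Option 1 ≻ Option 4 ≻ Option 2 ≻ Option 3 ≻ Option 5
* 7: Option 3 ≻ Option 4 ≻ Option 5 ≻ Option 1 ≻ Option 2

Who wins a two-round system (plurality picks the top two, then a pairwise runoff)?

Option 5

Round 1 first-place votes: Option 1 12, Option 2 0, Option 3 7, Option 4 5, Option 5 10. Option 1 and Option 5 advance.
Runoff: Option 1 is ranked above Option 5 on 12 ballots, Option 5 above Option 1 on 22.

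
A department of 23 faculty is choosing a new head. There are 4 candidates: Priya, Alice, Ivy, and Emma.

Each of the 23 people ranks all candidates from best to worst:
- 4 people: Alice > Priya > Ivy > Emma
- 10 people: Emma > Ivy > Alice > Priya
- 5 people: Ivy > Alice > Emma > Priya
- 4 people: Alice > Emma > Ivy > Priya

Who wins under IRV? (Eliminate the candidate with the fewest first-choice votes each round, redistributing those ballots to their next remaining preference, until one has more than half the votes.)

Round 1: Priya 0, Alice 8, Ivy 5, Emma 10. Priya eliminated.
Round 2: Alice 8, Ivy 5, Emma 10. Ivy eliminated.
Round 3: Alice 13, Emma 10. Alice has a majority (≥12).

Alice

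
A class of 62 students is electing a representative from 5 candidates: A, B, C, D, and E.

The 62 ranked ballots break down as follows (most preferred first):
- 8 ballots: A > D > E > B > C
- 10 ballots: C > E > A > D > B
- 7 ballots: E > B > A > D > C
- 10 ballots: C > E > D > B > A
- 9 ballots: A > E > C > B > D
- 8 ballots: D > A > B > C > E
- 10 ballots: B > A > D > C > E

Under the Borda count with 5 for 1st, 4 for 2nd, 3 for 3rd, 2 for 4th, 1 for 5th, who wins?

A: 8×5 + 10×3 + 7×3 + 10×1 + 9×5 + 8×4 + 10×4 = 218
B: 8×2 + 10×1 + 7×4 + 10×2 + 9×2 + 8×3 + 10×5 = 166
C: 8×1 + 10×5 + 7×1 + 10×5 + 9×3 + 8×2 + 10×2 = 178
D: 8×4 + 10×2 + 7×2 + 10×3 + 9×1 + 8×5 + 10×3 = 175
E: 8×3 + 10×4 + 7×5 + 10×4 + 9×4 + 8×1 + 10×1 = 193

A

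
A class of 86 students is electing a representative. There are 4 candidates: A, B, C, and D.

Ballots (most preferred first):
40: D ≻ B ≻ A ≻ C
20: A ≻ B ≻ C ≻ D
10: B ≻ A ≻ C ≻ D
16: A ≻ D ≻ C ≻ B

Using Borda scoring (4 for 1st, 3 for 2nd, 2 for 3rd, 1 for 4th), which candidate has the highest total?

A

A: 40×2 + 20×4 + 10×3 + 16×4 = 254
B: 40×3 + 20×3 + 10×4 + 16×1 = 236
C: 40×1 + 20×2 + 10×2 + 16×2 = 132
D: 40×4 + 20×1 + 10×1 + 16×3 = 238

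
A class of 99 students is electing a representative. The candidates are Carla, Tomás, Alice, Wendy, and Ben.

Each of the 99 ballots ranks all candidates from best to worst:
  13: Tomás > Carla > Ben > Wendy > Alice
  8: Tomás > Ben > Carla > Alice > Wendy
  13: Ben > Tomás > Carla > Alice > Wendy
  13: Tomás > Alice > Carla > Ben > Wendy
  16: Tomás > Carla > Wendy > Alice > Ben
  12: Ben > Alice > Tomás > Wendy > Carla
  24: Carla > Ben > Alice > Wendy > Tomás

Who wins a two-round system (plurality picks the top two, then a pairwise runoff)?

Round 1 first-place votes: Carla 24, Tomás 50, Alice 0, Wendy 0, Ben 25. Tomás and Ben advance.
Runoff: Tomás is ranked above Ben on 50 ballots, Ben above Tomás on 49.

Tomás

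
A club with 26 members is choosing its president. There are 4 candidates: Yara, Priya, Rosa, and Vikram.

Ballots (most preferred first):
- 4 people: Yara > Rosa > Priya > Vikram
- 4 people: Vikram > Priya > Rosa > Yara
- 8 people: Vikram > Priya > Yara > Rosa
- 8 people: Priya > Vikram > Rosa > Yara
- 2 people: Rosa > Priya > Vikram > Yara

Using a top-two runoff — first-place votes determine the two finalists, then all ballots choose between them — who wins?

Round 1 first-place votes: Yara 4, Priya 8, Rosa 2, Vikram 12. Vikram and Priya advance.
Runoff: Vikram is ranked above Priya on 12 ballots, Priya above Vikram on 14.

Priya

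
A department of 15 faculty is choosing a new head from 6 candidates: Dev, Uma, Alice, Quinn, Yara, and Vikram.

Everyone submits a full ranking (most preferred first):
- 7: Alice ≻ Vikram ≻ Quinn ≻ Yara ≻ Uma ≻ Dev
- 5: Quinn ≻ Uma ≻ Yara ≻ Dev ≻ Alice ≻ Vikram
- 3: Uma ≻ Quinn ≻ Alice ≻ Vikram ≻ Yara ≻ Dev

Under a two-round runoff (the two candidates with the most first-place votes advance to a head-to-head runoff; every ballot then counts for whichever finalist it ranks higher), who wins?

Quinn

Round 1 first-place votes: Dev 0, Uma 3, Alice 7, Quinn 5, Yara 0, Vikram 0. Alice and Quinn advance.
Runoff: Alice is ranked above Quinn on 7 ballots, Quinn above Alice on 8.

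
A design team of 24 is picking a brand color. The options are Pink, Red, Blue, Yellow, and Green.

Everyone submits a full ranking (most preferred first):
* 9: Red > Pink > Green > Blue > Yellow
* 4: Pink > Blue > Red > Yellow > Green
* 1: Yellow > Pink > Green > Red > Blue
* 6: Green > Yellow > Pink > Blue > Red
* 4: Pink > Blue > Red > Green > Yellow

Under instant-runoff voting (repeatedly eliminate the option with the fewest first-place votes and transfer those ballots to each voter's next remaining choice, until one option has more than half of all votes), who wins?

Round 1: Pink 8, Red 9, Blue 0, Yellow 1, Green 6. Blue eliminated.
Round 2: Pink 8, Red 9, Yellow 1, Green 6. Yellow eliminated.
Round 3: Pink 9, Red 9, Green 6. Green eliminated.
Round 4: Pink 15, Red 9. Pink has a majority (≥13).

Pink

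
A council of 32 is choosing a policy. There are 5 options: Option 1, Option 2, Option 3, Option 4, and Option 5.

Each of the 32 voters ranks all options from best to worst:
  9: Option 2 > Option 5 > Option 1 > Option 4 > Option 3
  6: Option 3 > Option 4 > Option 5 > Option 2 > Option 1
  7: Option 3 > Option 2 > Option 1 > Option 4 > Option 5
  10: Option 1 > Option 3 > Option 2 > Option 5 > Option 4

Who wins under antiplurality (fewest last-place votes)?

Last-place votes: Option 1 6, Option 2 0, Option 3 9, Option 4 10, Option 5 7.

Option 2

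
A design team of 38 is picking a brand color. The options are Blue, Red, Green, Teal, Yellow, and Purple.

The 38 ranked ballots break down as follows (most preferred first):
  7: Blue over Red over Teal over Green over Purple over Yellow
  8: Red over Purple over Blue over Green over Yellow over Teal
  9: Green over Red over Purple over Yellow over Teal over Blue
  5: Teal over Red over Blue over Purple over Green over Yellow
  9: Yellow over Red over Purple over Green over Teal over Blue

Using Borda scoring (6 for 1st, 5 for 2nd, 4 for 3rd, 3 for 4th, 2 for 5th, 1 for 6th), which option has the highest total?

Red

Blue: 7×6 + 8×4 + 9×1 + 5×4 + 9×1 = 112
Red: 7×5 + 8×6 + 9×5 + 5×5 + 9×5 = 198
Green: 7×3 + 8×3 + 9×6 + 5×2 + 9×3 = 136
Teal: 7×4 + 8×1 + 9×2 + 5×6 + 9×2 = 102
Yellow: 7×1 + 8×2 + 9×3 + 5×1 + 9×6 = 109
Purple: 7×2 + 8×5 + 9×4 + 5×3 + 9×4 = 141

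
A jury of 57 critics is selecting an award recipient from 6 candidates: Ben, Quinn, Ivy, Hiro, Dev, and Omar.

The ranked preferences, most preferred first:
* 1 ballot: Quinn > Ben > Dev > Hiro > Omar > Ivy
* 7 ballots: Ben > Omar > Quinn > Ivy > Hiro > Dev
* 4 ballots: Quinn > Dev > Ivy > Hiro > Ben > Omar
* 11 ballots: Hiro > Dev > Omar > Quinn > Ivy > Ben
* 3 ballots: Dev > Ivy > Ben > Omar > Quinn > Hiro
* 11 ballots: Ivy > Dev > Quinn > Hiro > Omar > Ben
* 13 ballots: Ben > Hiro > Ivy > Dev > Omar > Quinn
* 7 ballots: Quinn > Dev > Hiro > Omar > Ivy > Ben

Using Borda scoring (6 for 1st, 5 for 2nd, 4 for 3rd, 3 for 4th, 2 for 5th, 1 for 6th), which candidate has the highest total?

Dev

Ben: 1×5 + 7×6 + 4×2 + 11×1 + 3×4 + 11×1 + 13×6 + 7×1 = 174
Quinn: 1×6 + 7×4 + 4×6 + 11×3 + 3×2 + 11×4 + 13×1 + 7×6 = 196
Ivy: 1×1 + 7×3 + 4×4 + 11×2 + 3×5 + 11×6 + 13×4 + 7×2 = 207
Hiro: 1×3 + 7×2 + 4×3 + 11×6 + 3×1 + 11×3 + 13×5 + 7×4 = 224
Dev: 1×4 + 7×1 + 4×5 + 11×5 + 3×6 + 11×5 + 13×3 + 7×5 = 233
Omar: 1×2 + 7×5 + 4×1 + 11×4 + 3×3 + 11×2 + 13×2 + 7×3 = 163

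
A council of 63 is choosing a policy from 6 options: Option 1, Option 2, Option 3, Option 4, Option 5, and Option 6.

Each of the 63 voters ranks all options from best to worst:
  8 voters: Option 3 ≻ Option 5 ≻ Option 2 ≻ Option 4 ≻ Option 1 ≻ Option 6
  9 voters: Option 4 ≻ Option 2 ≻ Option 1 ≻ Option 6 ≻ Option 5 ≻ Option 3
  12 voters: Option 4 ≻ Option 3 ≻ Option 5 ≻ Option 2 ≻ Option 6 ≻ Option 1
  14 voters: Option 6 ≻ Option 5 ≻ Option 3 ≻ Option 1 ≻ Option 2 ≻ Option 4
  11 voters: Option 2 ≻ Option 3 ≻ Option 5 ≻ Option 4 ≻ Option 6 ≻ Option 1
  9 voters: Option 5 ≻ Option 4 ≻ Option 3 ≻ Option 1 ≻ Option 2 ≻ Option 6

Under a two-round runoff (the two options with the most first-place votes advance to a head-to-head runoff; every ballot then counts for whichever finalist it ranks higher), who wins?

Round 1 first-place votes: Option 1 0, Option 2 11, Option 3 8, Option 4 21, Option 5 9, Option 6 14. Option 4 and Option 6 advance.
Runoff: Option 4 is ranked above Option 6 on 49 ballots, Option 6 above Option 4 on 14.

Option 4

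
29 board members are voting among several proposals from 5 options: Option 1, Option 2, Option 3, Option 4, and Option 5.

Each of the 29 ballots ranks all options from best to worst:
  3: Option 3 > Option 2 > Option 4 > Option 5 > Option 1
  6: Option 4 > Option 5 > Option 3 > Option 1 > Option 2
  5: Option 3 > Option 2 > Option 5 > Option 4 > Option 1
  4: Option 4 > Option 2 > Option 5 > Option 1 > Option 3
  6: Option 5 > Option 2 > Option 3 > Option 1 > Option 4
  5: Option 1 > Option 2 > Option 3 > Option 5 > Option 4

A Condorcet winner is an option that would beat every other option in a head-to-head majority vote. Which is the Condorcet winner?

Option 2 vs Option 1: 18–11
Option 2 vs Option 3: 15–14
Option 2 vs Option 4: 19–10
Option 2 vs Option 5: 17–12
Option 2 beats every other option.

Option 2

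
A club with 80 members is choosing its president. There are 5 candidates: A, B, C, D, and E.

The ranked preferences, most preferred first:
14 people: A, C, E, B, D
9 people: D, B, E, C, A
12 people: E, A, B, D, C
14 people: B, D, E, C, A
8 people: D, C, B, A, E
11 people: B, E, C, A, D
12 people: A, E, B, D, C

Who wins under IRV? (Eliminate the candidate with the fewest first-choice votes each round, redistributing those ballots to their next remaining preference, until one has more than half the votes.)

B

Round 1: A 26, B 25, C 0, D 17, E 12. C eliminated.
Round 2: A 26, B 25, D 17, E 12. E eliminated.
Round 3: A 38, B 25, D 17. D eliminated.
Round 4: A 38, B 42. B has a majority (≥41).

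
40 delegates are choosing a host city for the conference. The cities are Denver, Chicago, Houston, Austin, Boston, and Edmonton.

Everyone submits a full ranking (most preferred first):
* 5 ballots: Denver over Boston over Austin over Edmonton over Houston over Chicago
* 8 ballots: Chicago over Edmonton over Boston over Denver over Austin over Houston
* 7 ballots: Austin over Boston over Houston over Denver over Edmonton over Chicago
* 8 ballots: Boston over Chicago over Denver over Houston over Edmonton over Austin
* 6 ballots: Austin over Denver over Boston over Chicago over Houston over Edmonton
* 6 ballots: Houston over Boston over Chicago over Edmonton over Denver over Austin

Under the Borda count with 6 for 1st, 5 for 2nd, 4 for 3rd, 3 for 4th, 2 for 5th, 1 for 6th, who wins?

Denver: 5×6 + 8×3 + 7×3 + 8×4 + 6×5 + 6×2 = 149
Chicago: 5×1 + 8×6 + 7×1 + 8×5 + 6×3 + 6×4 = 142
Houston: 5×2 + 8×1 + 7×4 + 8×3 + 6×2 + 6×6 = 118
Austin: 5×4 + 8×2 + 7×6 + 8×1 + 6×6 + 6×1 = 128
Boston: 5×5 + 8×4 + 7×5 + 8×6 + 6×4 + 6×5 = 194
Edmonton: 5×3 + 8×5 + 7×2 + 8×2 + 6×1 + 6×3 = 109

Boston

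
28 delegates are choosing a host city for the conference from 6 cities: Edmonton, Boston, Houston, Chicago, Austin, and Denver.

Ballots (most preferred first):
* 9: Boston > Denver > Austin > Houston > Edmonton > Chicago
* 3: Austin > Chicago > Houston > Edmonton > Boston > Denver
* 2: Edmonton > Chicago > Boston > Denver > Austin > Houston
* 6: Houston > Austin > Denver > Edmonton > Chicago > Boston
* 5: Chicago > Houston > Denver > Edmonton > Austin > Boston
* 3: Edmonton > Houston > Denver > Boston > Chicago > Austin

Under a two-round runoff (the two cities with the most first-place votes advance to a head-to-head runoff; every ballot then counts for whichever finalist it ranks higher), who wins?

Houston

Round 1 first-place votes: Edmonton 5, Boston 9, Houston 6, Chicago 5, Austin 3, Denver 0. Boston and Houston advance.
Runoff: Boston is ranked above Houston on 11 ballots, Houston above Boston on 17.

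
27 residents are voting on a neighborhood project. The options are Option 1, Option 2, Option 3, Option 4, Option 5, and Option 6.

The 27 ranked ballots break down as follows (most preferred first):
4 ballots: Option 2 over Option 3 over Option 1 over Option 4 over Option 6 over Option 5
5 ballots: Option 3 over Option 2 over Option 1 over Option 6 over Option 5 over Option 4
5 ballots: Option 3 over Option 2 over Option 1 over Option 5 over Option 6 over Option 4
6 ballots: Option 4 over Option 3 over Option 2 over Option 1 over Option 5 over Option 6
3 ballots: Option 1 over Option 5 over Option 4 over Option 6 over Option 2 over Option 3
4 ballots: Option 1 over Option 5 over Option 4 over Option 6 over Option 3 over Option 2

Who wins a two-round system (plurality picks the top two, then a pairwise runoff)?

Option 3

Round 1 first-place votes: Option 1 7, Option 2 4, Option 3 10, Option 4 6, Option 5 0, Option 6 0. Option 3 and Option 1 advance.
Runoff: Option 3 is ranked above Option 1 on 20 ballots, Option 1 above Option 3 on 7.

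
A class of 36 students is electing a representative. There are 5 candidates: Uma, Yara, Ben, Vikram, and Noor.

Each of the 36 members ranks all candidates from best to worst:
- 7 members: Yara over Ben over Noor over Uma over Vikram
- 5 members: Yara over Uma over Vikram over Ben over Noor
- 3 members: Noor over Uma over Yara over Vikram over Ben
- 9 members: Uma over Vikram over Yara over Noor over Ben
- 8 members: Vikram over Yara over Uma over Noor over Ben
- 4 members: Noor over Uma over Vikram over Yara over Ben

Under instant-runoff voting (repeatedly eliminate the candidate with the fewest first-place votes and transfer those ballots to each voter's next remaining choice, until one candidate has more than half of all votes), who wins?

Yara

Round 1: Uma 9, Yara 12, Ben 0, Vikram 8, Noor 7. Ben eliminated.
Round 2: Uma 9, Yara 12, Vikram 8, Noor 7. Noor eliminated.
Round 3: Uma 16, Yara 12, Vikram 8. Vikram eliminated.
Round 4: Uma 16, Yara 20. Yara has a majority (≥19).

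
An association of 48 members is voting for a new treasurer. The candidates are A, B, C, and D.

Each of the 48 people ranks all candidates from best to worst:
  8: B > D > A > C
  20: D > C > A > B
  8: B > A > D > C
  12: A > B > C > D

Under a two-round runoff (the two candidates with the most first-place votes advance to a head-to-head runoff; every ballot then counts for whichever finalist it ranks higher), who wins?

Round 1 first-place votes: A 12, B 16, C 0, D 20. D and B advance.
Runoff: D is ranked above B on 20 ballots, B above D on 28.

B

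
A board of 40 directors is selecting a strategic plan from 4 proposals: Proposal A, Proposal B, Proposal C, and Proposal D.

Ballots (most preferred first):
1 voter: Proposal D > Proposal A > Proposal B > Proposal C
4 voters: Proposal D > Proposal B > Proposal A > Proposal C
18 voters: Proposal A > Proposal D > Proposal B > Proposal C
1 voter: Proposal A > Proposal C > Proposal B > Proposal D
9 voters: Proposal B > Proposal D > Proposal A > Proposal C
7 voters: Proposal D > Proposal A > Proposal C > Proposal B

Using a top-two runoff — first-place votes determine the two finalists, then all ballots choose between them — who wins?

Proposal D

Round 1 first-place votes: Proposal A 19, Proposal B 9, Proposal C 0, Proposal D 12. Proposal A and Proposal D advance.
Runoff: Proposal A is ranked above Proposal D on 19 ballots, Proposal D above Proposal A on 21.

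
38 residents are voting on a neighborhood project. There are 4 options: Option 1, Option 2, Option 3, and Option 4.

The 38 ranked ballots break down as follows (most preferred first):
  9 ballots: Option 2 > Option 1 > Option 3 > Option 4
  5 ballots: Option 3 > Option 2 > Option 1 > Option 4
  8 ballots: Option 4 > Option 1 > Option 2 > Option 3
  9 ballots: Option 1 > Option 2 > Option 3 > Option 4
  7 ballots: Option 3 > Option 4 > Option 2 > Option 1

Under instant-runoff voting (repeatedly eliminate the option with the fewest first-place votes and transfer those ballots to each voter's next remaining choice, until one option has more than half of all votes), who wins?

Option 1

Round 1: Option 1 9, Option 2 9, Option 3 12, Option 4 8. Option 4 eliminated.
Round 2: Option 1 17, Option 2 9, Option 3 12. Option 2 eliminated.
Round 3: Option 1 26, Option 3 12. Option 1 has a majority (≥20).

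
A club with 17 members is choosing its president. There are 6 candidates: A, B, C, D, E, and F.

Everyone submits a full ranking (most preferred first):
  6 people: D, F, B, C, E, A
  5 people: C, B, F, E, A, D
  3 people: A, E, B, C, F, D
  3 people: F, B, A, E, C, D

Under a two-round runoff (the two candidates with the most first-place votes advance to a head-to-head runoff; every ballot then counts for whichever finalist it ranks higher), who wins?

Round 1 first-place votes: A 3, B 0, C 5, D 6, E 0, F 3. D and C advance.
Runoff: D is ranked above C on 6 ballots, C above D on 11.

C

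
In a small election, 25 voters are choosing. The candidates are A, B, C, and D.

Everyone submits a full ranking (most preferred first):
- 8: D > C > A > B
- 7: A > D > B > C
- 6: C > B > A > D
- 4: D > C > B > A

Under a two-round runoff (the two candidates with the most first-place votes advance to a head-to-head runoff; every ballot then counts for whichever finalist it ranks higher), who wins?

Round 1 first-place votes: A 7, B 0, C 6, D 12. D and A advance.
Runoff: D is ranked above A on 12 ballots, A above D on 13.

A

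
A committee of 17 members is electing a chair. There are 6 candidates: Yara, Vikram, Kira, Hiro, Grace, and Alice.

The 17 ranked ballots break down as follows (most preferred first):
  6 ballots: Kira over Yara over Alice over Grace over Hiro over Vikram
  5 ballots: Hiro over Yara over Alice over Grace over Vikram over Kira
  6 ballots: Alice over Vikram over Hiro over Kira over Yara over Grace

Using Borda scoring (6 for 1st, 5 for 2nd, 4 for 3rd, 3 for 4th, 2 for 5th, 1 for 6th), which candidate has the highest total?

Yara: 6×5 + 5×5 + 6×2 = 67
Vikram: 6×1 + 5×2 + 6×5 = 46
Kira: 6×6 + 5×1 + 6×3 = 59
Hiro: 6×2 + 5×6 + 6×4 = 66
Grace: 6×3 + 5×3 + 6×1 = 39
Alice: 6×4 + 5×4 + 6×6 = 80

Alice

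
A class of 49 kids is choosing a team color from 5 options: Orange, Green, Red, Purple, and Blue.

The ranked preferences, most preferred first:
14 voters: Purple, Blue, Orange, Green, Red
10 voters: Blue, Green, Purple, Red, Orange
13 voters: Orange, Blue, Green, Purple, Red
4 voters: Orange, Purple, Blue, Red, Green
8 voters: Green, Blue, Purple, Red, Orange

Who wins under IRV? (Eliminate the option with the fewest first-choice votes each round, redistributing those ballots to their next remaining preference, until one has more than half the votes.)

Round 1: Orange 17, Green 8, Red 0, Purple 14, Blue 10. Red eliminated.
Round 2: Orange 17, Green 8, Purple 14, Blue 10. Green eliminated.
Round 3: Orange 17, Purple 14, Blue 18. Purple eliminated.
Round 4: Orange 17, Blue 32. Blue has a majority (≥25).

Blue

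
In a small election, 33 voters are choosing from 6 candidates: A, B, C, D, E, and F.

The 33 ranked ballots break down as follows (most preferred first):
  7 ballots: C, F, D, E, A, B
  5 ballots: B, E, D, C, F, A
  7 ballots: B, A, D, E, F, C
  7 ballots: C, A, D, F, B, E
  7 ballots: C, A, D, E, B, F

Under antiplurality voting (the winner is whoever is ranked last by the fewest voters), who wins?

D

Last-place votes: A 5, B 7, C 7, D 0, E 7, F 7.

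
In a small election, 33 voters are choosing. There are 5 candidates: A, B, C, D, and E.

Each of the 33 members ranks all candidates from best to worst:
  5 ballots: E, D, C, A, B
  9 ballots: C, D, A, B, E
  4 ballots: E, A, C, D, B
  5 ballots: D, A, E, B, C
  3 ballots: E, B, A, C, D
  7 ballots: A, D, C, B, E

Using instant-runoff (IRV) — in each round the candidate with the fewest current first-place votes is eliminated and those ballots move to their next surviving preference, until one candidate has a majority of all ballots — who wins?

A

Round 1: A 7, B 0, C 9, D 5, E 12. B eliminated.
Round 2: A 7, C 9, D 5, E 12. D eliminated.
Round 3: A 12, C 9, E 12. C eliminated.
Round 4: A 21, E 12. A has a majority (≥17).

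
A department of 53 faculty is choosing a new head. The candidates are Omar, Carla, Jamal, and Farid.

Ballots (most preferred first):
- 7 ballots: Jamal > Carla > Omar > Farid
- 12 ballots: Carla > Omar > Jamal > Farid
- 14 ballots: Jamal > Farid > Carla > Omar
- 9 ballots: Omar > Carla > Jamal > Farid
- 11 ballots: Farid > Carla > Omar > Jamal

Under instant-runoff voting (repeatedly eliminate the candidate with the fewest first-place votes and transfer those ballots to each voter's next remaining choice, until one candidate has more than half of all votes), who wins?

Round 1: Omar 9, Carla 12, Jamal 21, Farid 11. Omar eliminated.
Round 2: Carla 21, Jamal 21, Farid 11. Farid eliminated.
Round 3: Carla 32, Jamal 21. Carla has a majority (≥27).

Carla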